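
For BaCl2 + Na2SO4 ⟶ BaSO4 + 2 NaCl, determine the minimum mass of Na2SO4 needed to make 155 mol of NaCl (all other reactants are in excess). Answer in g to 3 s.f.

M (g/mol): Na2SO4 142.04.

n(NaCl) = 155.0 mol
n(Na2SO4) = (1/2) × 155.0 = 77.50 mol
mass = 77.50 × 142.04 = 11010 g

11000 g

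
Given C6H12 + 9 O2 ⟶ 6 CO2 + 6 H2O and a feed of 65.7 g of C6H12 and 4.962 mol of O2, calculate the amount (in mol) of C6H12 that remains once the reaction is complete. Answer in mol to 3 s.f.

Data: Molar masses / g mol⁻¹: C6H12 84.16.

0.229 mol

n(C6H12) = 65.70 / 84.16 = 0.7807 mol
n(O2) = 4.962 mol
n/ν for C6H12 = 0.7807/1 = 0.7807
n/ν for O2 = 4.962/9 = 0.5513
Smallest n/ν is O2 → limiting reagent.
C6H12 consumed = (1/9) × 4.962 = 0.5513 mol
C6H12 remaining = 0.7807 − 0.5513 = 0.2294 mol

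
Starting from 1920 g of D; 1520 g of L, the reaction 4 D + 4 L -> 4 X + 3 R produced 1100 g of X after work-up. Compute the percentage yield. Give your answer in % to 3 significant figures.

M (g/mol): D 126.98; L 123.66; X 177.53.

50.4 %

n(D) = 1920 / 126.98 = 15.12 mol
n(L) = 1520 / 123.66 = 12.29 mol
n/ν for D = 15.12/4 = 3.780
n/ν for L = 12.29/4 = 3.073
Smallest n/ν is L → limiting reagent.
theoretical n(X) = (4/4) × 12.29 = 12.29 mol → 2182 g
% yield = 1100 / 2182 × 100 = 50.41 %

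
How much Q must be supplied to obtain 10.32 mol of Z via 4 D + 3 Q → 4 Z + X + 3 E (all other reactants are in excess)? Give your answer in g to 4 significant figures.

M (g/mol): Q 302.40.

n(Z) = 10.32 mol
n(Q) = (3/4) × 10.32 = 7.740 mol
mass = 7.740 × 302.40 = 2341 g

2341 g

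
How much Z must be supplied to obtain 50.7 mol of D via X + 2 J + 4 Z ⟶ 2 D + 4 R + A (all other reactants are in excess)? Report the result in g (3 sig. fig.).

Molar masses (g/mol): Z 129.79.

n(D) = 50.70 mol
n(Z) = (4/2) × 50.70 = 101.4 mol
mass = 101.4 × 129.79 = 13160 g

13200 g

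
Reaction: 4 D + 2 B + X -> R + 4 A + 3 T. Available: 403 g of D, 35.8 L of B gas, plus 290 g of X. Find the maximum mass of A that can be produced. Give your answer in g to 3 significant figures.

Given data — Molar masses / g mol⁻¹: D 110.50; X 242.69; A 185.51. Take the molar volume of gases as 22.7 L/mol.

n(D) = 403.0 / 110.50 = 3.647 mol
n(B) = 35.80 / 22.7 = 1.577 mol
n(X) = 290.0 / 242.69 = 1.195 mol
n/ν for D = 3.647/4 = 0.9118
n/ν for B = 1.577/2 = 0.7885
n/ν for X = 1.195/1 = 1.195
Smallest n/ν is B → limiting reagent.
n(A) = (4/2) × 1.577 = 3.154 mol
mass = 3.154 × 185.51 = 585.1 g

585 g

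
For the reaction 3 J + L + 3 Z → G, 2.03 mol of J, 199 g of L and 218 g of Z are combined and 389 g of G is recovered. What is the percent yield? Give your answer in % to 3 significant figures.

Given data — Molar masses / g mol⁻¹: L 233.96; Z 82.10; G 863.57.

66.6 %

n(J) = 2.030 mol
n(L) = 199.0 / 233.96 = 0.8506 mol
n(Z) = 218.0 / 82.10 = 2.655 mol
n/ν → J: 0.6767, L: 0.8506, Z: 0.8850; J is limiting.
theoretical n(G) = (1/3) × 2.030 = 0.6767 mol → 584.4 g
% yield = 389 / 584.4 × 100 = 66.56 %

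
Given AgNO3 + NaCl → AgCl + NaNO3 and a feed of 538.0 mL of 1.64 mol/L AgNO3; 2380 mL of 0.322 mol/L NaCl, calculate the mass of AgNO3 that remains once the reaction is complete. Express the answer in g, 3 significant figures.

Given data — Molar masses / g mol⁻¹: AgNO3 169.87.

n(AgNO3) = 1.64 × 538.0/1000 = 0.8823 mol
n(NaCl) = 0.322 × 2380/1000 = 0.7664 mol
n/ν for AgNO3 = 0.8823/1 = 0.8823
n/ν for NaCl = 0.7664/1 = 0.7664
Smallest n/ν is NaCl → limiting reagent.
AgNO3 consumed = (1/1) × 0.7664 = 0.7664 mol
AgNO3 remaining = 0.8823 − 0.7664 = 0.1159 mol
mass = 0.1159 × 169.87 = 19.69 g

19.7 g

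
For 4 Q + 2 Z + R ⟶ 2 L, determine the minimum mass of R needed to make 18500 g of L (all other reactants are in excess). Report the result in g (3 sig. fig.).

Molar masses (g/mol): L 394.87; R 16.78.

n(L) = 18500 / 394.87 = 46.85 mol
n(R) = (1/2) × 46.85 = 23.43 mol
mass = 23.43 × 16.78 = 393.2 g

393 g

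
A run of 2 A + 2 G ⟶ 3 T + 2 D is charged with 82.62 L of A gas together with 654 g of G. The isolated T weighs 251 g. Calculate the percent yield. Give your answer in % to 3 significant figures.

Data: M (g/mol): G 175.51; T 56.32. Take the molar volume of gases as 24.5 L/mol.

88.1 %

n(A) = 82.62 / 24.5 = 3.372 mol
n(G) = 654.0 / 175.51 = 3.726 mol
n/ν → A: 1.686, G: 1.863; A is limiting.
theoretical n(T) = (3/2) × 3.372 = 5.058 mol → 284.9 g
% yield = 251 / 284.9 × 100 = 88.10 %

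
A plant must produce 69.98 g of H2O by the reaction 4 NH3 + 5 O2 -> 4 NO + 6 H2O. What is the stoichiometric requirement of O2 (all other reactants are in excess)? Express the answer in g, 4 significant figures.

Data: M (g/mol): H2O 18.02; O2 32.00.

103.6 g

n(H2O) = 69.98 / 18.02 = 3.883 mol
n(O2) = (5/6) × 3.883 = 3.236 mol
mass = 3.236 × 32.00 = 103.6 g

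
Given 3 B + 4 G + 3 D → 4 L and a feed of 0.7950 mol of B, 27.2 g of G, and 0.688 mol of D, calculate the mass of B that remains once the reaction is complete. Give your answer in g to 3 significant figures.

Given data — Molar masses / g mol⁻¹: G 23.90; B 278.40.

n(B) = 0.7950 mol
n(G) = 27.20 / 23.90 = 1.138 mol
n(D) = 0.6880 mol
n/ν for B = 0.7950/3 = 0.2650
n/ν for G = 1.138/4 = 0.2845
n/ν for D = 0.6880/3 = 0.2293
Smallest n/ν is D → limiting reagent.
B consumed = (3/3) × 0.6880 = 0.6880 mol
B remaining = 0.7950 − 0.6880 = 0.1070 mol
mass = 0.1070 × 278.40 = 29.79 g

29.8 g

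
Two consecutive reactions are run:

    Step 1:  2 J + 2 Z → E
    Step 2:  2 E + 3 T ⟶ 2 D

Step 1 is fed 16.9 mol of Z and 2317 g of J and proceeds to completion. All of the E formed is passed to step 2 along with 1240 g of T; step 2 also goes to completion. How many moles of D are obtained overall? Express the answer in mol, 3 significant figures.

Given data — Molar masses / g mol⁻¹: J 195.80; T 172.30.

4.80 mol

Step 1:
n(Z) = 16.90 mol
n(J) = 2317 / 195.80 = 11.83 mol
n/ν → Z: 8.450, J: 5.915; J is limiting.
n(E) produced = (1/2) × 11.83 = 5.915 mol
Step 2:
n(E) available = 5.915 mol
n(T) = 1240 / 172.30 = 7.197 mol
n/ν → E: 2.958, T: 2.399; T is limiting.
n(D) = (2/3) × 7.197 = 4.798 mol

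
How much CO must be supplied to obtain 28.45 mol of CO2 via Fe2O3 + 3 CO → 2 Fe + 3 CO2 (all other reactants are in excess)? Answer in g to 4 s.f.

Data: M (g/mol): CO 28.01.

796.9 g

n(CO2) = 28.45 mol
n(CO) = (3/3) × 28.45 = 28.45 mol
mass = 28.45 × 28.01 = 796.9 g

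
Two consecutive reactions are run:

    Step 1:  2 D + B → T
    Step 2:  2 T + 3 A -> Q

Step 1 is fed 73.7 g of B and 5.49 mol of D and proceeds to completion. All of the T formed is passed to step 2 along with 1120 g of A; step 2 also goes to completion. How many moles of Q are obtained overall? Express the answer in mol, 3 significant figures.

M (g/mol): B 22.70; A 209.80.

Step 1:
n(B) = 73.70 / 22.70 = 3.247 mol
n(D) = 5.490 mol
n/ν for B = 3.247/1 = 3.247
n/ν for D = 5.490/2 = 2.745
Smallest n/ν is D → limiting reagent.
n(T) produced = (1/2) × 5.490 = 2.745 mol
Step 2:
n(T) available = 2.745 mol
n(A) = 1120 / 209.80 = 5.338 mol
n/ν for T = 2.745/2 = 1.373
n/ν for A = 5.338/3 = 1.779
Smallest n/ν is T → limiting reagent.
n(Q) = (1/2) × 2.745 = 1.373 mol

1.37 mol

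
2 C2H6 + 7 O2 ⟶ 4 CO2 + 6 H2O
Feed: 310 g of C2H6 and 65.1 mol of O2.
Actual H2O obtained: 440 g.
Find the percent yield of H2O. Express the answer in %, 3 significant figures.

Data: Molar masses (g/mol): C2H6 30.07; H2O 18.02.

n(C2H6) = 310.0 / 30.07 = 10.31 mol
n(O2) = 65.10 mol
n/ν → C2H6: 5.155, O2: 9.300; C2H6 is limiting.
theoretical n(H2O) = (6/2) × 10.31 = 30.93 mol → 557.4 g
% yield = 440 / 557.4 × 100 = 78.94 %

78.9 %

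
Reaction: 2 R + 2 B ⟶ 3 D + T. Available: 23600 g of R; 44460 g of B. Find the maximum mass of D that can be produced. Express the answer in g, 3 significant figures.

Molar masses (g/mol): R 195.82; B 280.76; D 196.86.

n(R) = 23600 / 195.82 = 120.5 mol
n(B) = 44460 / 280.76 = 158.4 mol
n/ν for R = 120.5/2 = 60.25
n/ν for B = 158.4/2 = 79.20
Smallest n/ν is R → limiting reagent.
n(D) = (3/2) × 120.5 = 180.8 mol
mass = 180.8 × 196.86 = 35590 g

35600 g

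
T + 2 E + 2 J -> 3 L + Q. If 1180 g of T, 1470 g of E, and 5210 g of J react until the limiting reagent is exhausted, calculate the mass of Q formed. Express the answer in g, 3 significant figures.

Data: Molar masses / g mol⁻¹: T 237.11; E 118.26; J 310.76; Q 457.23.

n(T) = 1180 / 237.11 = 4.977 mol
n(E) = 1470 / 118.26 = 12.43 mol
n(J) = 5210 / 310.76 = 16.77 mol
n/ν for T = 4.977/1 = 4.977
n/ν for E = 12.43/2 = 6.215
n/ν for J = 16.77/2 = 8.385
Smallest n/ν is T → limiting reagent.
n(Q) = (1/1) × 4.977 = 4.977 mol
mass = 4.977 × 457.23 = 2276 g

2280 g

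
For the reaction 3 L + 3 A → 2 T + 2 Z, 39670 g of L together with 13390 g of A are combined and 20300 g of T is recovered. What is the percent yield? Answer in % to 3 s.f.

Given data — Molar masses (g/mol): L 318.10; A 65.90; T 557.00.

43.8 %

n(L) = 39670 / 318.10 = 124.7 mol
n(A) = 13390 / 65.90 = 203.2 mol
n/ν for L = 124.7/3 = 41.57
n/ν for A = 203.2/3 = 67.73
Smallest n/ν is L → limiting reagent.
theoretical n(T) = (2/3) × 124.7 = 83.13 mol → 46300 g
% yield = 20300 / 46300 × 100 = 43.84 %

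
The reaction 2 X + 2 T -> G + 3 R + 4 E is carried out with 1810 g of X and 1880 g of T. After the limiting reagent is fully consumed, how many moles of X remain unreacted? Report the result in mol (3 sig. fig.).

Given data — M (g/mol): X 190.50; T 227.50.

n(X) = 1810 / 190.50 = 9.501 mol
n(T) = 1880 / 227.50 = 8.264 mol
n/ν for X = 9.501/2 = 4.751
n/ν for T = 8.264/2 = 4.132
Smallest n/ν is T → limiting reagent.
X consumed = (2/2) × 8.264 = 8.264 mol
X remaining = 9.501 − 8.264 = 1.237 mol

1.24 mol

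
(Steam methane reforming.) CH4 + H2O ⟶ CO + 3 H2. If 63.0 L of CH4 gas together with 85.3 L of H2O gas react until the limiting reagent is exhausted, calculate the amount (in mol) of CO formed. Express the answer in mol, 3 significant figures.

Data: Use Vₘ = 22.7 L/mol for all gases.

2.78 mol

n(CH4) = 63.00 / 22.7 = 2.775 mol
n(H2O) = 85.30 / 22.7 = 3.758 mol
n/ν for CH4 = 2.775/1 = 2.775
n/ν for H2O = 3.758/1 = 3.758
Smallest n/ν is CH4 → limiting reagent.
n(CO) = (1/1) × 2.775 = 2.775 mol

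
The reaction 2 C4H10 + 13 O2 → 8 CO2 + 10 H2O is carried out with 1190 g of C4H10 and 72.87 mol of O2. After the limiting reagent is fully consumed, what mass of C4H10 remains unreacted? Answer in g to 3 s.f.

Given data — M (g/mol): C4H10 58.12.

538 g

n(C4H10) = 1190 / 58.12 = 20.47 mol
n(O2) = 72.87 mol
n/ν → C4H10: 10.24, O2: 5.605; O2 is limiting.
C4H10 consumed = (2/13) × 72.87 = 11.21 mol
C4H10 remaining = 20.47 − 11.21 = 9.260 mol
mass = 9.260 × 58.12 = 538.2 g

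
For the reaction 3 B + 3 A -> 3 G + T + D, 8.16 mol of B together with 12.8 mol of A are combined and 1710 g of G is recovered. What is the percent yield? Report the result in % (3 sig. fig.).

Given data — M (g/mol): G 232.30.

90.2 %

n(B) = 8.160 mol
n(A) = 12.80 mol
n/ν for B = 8.160/3 = 2.720
n/ν for A = 12.80/3 = 4.267
Smallest n/ν is B → limiting reagent.
theoretical n(G) = (3/3) × 8.160 = 8.160 mol → 1896 g
% yield = 1710 / 1896 × 100 = 90.19 %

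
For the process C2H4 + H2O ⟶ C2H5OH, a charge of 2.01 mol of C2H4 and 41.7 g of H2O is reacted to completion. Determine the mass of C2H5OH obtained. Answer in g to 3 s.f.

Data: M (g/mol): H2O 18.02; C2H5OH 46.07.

n(C2H4) = 2.010 mol
n(H2O) = 41.70 / 18.02 = 2.314 mol
n/ν for C2H4 = 2.010/1 = 2.010
n/ν for H2O = 2.314/1 = 2.314
Smallest n/ν is C2H4 → limiting reagent.
n(C2H5OH) = (1/1) × 2.010 = 2.010 mol
mass = 2.010 × 46.07 = 92.60 g

92.6 g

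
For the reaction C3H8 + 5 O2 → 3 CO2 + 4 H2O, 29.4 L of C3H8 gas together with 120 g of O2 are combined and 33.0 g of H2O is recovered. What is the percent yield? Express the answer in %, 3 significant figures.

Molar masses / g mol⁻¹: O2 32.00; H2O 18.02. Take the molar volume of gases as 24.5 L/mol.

61.0 %

n(C3H8) = 29.40 / 24.5 = 1.200 mol
n(O2) = 120.0 / 32.00 = 3.750 mol
n/ν for C3H8 = 1.200/1 = 1.200
n/ν for O2 = 3.750/5 = 0.7500
Smallest n/ν is O2 → limiting reagent.
theoretical n(H2O) = (4/5) × 3.750 = 3.000 mol → 54.06 g
% yield = 33.0 / 54.06 × 100 = 61.04 %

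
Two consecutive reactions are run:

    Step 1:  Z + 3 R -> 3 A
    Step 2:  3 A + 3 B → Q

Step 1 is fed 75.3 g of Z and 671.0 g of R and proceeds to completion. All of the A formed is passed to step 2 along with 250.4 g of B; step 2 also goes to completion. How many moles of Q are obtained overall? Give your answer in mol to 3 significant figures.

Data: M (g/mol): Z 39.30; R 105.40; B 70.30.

Step 1:
n(Z) = 75.30 / 39.30 = 1.916 mol
n(R) = 671.0 / 105.40 = 6.366 mol
n/ν for Z = 1.916/1 = 1.916
n/ν for R = 6.366/3 = 2.122
Smallest n/ν is Z → limiting reagent.
n(A) produced = (3/1) × 1.916 = 5.748 mol
Step 2:
n(A) available = 5.748 mol
n(B) = 250.4 / 70.30 = 3.562 mol
n/ν for A = 5.748/3 = 1.916
n/ν for B = 3.562/3 = 1.187
Smallest n/ν is B → limiting reagent.
n(Q) = (1/3) × 3.562 = 1.187 mol

1.19 mol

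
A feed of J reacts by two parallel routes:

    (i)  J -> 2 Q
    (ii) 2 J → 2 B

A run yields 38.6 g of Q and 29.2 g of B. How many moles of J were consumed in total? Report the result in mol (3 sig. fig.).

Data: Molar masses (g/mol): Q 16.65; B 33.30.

n(Q) = 38.6 / 16.65 = 2.318 mol
n(B) = 29.2 / 33.30 = 0.8769 mol
n(J) via (i) = (1/2)×2.318 = 1.159 mol
n(J) via (ii) = (2/2)×0.8769 = 0.8769 mol
total n(J) = 1.159 + 0.8769 = 2.036 mol

2.04 mol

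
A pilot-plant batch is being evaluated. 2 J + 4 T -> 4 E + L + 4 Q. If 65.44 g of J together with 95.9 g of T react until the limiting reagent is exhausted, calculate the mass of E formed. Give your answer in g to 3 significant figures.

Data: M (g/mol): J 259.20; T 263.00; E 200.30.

73.0 g

n(J) = 65.44 / 259.20 = 0.2525 mol
n(T) = 95.90 / 263.00 = 0.3646 mol
n/ν → J: 0.1263, T: 0.09115; T is limiting.
n(E) = (4/4) × 0.3646 = 0.3646 mol
mass = 0.3646 × 200.30 = 73.03 g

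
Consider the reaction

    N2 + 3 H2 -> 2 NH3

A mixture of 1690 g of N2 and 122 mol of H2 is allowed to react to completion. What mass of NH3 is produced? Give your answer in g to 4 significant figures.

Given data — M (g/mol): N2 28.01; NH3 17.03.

n(N2) = 1690 / 28.01 = 60.34 mol
n(H2) = 122.0 mol
n/ν for N2 = 60.34/1 = 60.34
n/ν for H2 = 122.0/3 = 40.67
Smallest n/ν is H2 → limiting reagent.
n(NH3) = (2/3) × 122.0 = 81.33 mol
mass = 81.33 × 17.03 = 1385 g

1385 g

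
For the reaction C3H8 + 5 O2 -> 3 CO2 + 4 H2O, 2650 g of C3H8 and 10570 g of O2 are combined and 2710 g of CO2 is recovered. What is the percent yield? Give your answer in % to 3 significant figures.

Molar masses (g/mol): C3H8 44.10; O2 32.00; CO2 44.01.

34.2 %

n(C3H8) = 2650 / 44.10 = 60.09 mol
n(O2) = 10570 / 32.00 = 330.3 mol
n/ν for C3H8 = 60.09/1 = 60.09
n/ν for O2 = 330.3/5 = 66.06
Smallest n/ν is C3H8 → limiting reagent.
theoretical n(CO2) = (3/1) × 60.09 = 180.3 mol → 7935 g
% yield = 2710 / 7935 × 100 = 34.15 %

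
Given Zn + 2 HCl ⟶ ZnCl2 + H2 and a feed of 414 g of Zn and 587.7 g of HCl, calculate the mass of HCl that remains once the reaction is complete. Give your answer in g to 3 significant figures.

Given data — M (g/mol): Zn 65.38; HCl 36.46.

126 g

n(Zn) = 414.0 / 65.38 = 6.332 mol
n(HCl) = 587.7 / 36.46 = 16.12 mol
n/ν for Zn = 6.332/1 = 6.332
n/ν for HCl = 16.12/2 = 8.060
Smallest n/ν is Zn → limiting reagent.
HCl consumed = (2/1) × 6.332 = 12.66 mol
HCl remaining = 16.12 − 12.66 = 3.460 mol
mass = 3.460 × 36.46 = 126.2 g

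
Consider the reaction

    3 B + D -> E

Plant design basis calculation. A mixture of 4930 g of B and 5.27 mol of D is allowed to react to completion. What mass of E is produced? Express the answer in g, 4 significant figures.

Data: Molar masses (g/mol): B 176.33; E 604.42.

3185 g

n(B) = 4930 / 176.33 = 27.96 mol
n(D) = 5.270 mol
n/ν for B = 27.96/3 = 9.320
n/ν for D = 5.270/1 = 5.270
Smallest n/ν is D → limiting reagent.
n(E) = (1/1) × 5.270 = 5.270 mol
mass = 5.270 × 604.42 = 3185 g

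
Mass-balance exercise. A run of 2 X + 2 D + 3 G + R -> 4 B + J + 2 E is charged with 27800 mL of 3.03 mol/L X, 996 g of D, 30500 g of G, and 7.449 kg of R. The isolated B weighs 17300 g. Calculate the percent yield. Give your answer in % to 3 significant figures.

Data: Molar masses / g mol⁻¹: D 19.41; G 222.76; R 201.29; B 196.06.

n(X) = 3.03 × 27800/1000 = 84.23 mol
n(D) = 996.0 / 19.41 = 51.31 mol
n(G) = 30500 / 222.76 = 136.9 mol
n(R) = 7.449×1000 / 201.29 = 37.01 mol
n/ν for X = 84.23/2 = 42.12
n/ν for D = 51.31/2 = 25.66
n/ν for G = 136.9/3 = 45.63
n/ν for R = 37.01/1 = 37.01
Smallest n/ν is D → limiting reagent.
theoretical n(B) = (4/2) × 51.31 = 102.6 mol → 20120 g
% yield = 17300 / 20120 × 100 = 85.98 %

86.0 %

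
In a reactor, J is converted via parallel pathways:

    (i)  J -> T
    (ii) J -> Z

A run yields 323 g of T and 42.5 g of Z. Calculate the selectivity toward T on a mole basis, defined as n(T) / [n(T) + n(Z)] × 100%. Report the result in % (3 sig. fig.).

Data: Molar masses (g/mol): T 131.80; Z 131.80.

88.4 %

n(T) = 323 / 131.80 = 2.451 mol
n(Z) = 42.5 / 131.80 = 0.3225 mol
selectivity = 2.451/(2.451+0.3225) × 100 = 88.37 %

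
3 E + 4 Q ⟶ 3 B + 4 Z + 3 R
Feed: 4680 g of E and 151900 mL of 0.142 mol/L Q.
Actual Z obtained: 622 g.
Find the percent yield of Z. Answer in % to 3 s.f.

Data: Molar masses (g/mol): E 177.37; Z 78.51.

n(E) = 4680 / 177.37 = 26.39 mol
n(Q) = 0.142 × 151900/1000 = 21.57 mol
n/ν → E: 8.797, Q: 5.393; Q is limiting.
theoretical n(Z) = (4/4) × 21.57 = 21.57 mol → 1693 g
% yield = 622 / 1693 × 100 = 36.74 %

36.7 %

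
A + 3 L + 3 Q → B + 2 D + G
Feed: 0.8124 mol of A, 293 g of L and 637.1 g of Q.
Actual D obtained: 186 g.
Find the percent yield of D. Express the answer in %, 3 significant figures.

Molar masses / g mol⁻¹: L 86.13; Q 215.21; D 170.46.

67.2 %

n(A) = 0.8124 mol
n(L) = 293.0 / 86.13 = 3.402 mol
n(Q) = 637.1 / 215.21 = 2.960 mol
n/ν for A = 0.8124/1 = 0.8124
n/ν for L = 3.402/3 = 1.134
n/ν for Q = 2.960/3 = 0.9867
Smallest n/ν is A → limiting reagent.
theoretical n(D) = (2/1) × 0.8124 = 1.625 mol → 277.0 g
% yield = 186 / 277.0 × 100 = 67.15 %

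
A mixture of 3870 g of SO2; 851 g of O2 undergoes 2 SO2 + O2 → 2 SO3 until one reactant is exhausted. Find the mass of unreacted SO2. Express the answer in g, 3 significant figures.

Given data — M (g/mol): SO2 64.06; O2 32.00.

n(SO2) = 3870 / 64.06 = 60.41 mol
n(O2) = 851.0 / 32.00 = 26.59 mol
n/ν → SO2: 30.21, O2: 26.59; O2 is limiting.
SO2 consumed = (2/1) × 26.59 = 53.18 mol
SO2 remaining = 60.41 − 53.18 = 7.230 mol
mass = 7.230 × 64.06 = 463.2 g

463 g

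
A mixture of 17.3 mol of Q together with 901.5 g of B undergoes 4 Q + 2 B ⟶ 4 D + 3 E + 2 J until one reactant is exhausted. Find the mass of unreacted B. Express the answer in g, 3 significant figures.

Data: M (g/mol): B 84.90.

167 g

n(Q) = 17.30 mol
n(B) = 901.5 / 84.90 = 10.62 mol
n/ν for Q = 17.30/4 = 4.325
n/ν for B = 10.62/2 = 5.310
Smallest n/ν is Q → limiting reagent.
B consumed = (2/4) × 17.30 = 8.650 mol
B remaining = 10.62 − 8.650 = 1.970 mol
mass = 1.970 × 84.90 = 167.3 g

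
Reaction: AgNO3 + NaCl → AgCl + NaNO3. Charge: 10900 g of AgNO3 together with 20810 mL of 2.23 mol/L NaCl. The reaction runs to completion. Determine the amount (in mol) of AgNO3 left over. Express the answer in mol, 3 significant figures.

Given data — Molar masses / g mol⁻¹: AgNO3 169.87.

n(AgNO3) = 10900 / 169.87 = 64.17 mol
n(NaCl) = 2.23 × 20810/1000 = 46.41 mol
n/ν → AgNO3: 64.17, NaCl: 46.41; NaCl is limiting.
AgNO3 consumed = (1/1) × 46.41 = 46.41 mol
AgNO3 remaining = 64.17 − 46.41 = 17.76 mol

17.8 mol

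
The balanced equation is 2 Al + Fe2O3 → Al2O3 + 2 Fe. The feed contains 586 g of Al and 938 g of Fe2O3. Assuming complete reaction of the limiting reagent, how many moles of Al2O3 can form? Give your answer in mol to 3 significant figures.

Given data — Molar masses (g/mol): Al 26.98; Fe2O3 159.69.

n(Al) = 586.0 / 26.98 = 21.72 mol
n(Fe2O3) = 938.0 / 159.69 = 5.874 mol
n/ν → Al: 10.86, Fe2O3: 5.874; Fe2O3 is limiting.
n(Al2O3) = (1/1) × 5.874 = 5.874 mol

5.87 mol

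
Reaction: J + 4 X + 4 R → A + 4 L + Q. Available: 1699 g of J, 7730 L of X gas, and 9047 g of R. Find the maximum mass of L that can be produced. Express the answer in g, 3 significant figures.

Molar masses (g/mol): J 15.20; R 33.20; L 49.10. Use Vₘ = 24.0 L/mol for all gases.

n(J) = 1699 / 15.20 = 111.8 mol
n(X) = 7730 / 24.0 = 322.1 mol
n(R) = 9047 / 33.20 = 272.5 mol
n/ν for J = 111.8/1 = 111.8
n/ν for X = 322.1/4 = 80.53
n/ν for R = 272.5/4 = 68.13
Smallest n/ν is R → limiting reagent.
n(L) = (4/4) × 272.5 = 272.5 mol
mass = 272.5 × 49.10 = 13380 g

13400 g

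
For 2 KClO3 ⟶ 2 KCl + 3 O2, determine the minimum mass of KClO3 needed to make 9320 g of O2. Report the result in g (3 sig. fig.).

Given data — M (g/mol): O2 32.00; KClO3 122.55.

n(O2) = 9320 / 32.00 = 291.3 mol
n(KClO3) = (2/3) × 291.3 = 194.2 mol
mass = 194.2 × 122.55 = 23800 g

23800 g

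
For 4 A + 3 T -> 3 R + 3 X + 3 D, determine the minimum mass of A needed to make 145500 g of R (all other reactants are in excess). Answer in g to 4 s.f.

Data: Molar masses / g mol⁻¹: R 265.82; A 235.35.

n(R) = 145500 / 265.82 = 547.4 mol
n(A) = (4/3) × 547.4 = 729.9 mol
mass = 729.9 × 235.35 = 171800 g

171800 g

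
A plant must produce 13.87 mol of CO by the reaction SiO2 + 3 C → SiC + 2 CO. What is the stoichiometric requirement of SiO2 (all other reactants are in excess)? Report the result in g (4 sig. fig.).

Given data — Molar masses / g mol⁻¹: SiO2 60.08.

416.7 g

n(CO) = 13.87 mol
n(SiO2) = (1/2) × 13.87 = 6.935 mol
mass = 6.935 × 60.08 = 416.7 g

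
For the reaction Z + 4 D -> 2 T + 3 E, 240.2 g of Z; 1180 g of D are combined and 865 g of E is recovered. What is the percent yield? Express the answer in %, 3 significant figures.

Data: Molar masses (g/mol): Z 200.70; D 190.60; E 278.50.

n(Z) = 240.2 / 200.70 = 1.197 mol
n(D) = 1180 / 190.60 = 6.191 mol
n/ν for Z = 1.197/1 = 1.197
n/ν for D = 6.191/4 = 1.548
Smallest n/ν is Z → limiting reagent.
theoretical n(E) = (3/1) × 1.197 = 3.591 mol → 1000 g
% yield = 865 / 1000 × 100 = 86.50 %

86.5 %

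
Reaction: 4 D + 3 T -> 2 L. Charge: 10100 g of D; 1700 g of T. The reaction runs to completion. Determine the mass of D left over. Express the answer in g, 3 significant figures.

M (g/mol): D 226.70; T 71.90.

n(D) = 10100 / 226.70 = 44.55 mol
n(T) = 1700 / 71.90 = 23.64 mol
n/ν for D = 44.55/4 = 11.14
n/ν for T = 23.64/3 = 7.880
Smallest n/ν is T → limiting reagent.
D consumed = (4/3) × 23.64 = 31.52 mol
D remaining = 44.55 − 31.52 = 13.03 mol
mass = 13.03 × 226.70 = 2954 g

2950 g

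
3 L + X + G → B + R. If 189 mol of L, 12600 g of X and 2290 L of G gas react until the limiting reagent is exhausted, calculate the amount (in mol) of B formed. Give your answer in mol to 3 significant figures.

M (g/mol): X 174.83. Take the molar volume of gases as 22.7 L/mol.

63.0 mol

n(L) = 189.0 mol
n(X) = 12600 / 174.83 = 72.07 mol
n(G) = 2290 / 22.7 = 100.9 mol
n/ν for L = 189.0/3 = 63.00
n/ν for X = 72.07/1 = 72.07
n/ν for G = 100.9/1 = 100.9
Smallest n/ν is L → limiting reagent.
n(B) = (1/3) × 189.0 = 63.00 mol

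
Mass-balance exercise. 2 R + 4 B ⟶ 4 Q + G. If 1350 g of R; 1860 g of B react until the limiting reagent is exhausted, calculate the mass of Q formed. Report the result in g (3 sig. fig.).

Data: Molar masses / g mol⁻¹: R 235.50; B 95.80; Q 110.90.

1270 g

n(R) = 1350 / 235.50 = 5.732 mol
n(B) = 1860 / 95.80 = 19.42 mol
n/ν → R: 2.866, B: 4.855; R is limiting.
n(Q) = (4/2) × 5.732 = 11.46 mol
mass = 11.46 × 110.90 = 1271 g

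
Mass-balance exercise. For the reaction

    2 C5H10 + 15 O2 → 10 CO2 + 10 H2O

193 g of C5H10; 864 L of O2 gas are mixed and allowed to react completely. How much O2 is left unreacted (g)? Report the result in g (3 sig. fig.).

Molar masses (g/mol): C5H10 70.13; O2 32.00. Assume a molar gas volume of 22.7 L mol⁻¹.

557 g

n(C5H10) = 193.0 / 70.13 = 2.752 mol
n(O2) = 864.0 / 22.7 = 38.06 mol
n/ν for C5H10 = 2.752/2 = 1.376
n/ν for O2 = 38.06/15 = 2.537
Smallest n/ν is C5H10 → limiting reagent.
O2 consumed = (15/2) × 2.752 = 20.64 mol
O2 remaining = 38.06 − 20.64 = 17.42 mol
mass = 17.42 × 32.00 = 557.4 g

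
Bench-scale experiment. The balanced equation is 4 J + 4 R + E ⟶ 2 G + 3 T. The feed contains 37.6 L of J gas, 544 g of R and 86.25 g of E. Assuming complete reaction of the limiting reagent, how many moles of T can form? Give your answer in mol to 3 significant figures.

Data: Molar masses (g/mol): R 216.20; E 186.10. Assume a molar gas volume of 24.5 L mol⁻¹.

n(J) = 37.60 / 24.5 = 1.535 mol
n(R) = 544.0 / 216.20 = 2.516 mol
n(E) = 86.25 / 186.10 = 0.4635 mol
n/ν for J = 1.535/4 = 0.3838
n/ν for R = 2.516/4 = 0.6290
n/ν for E = 0.4635/1 = 0.4635
Smallest n/ν is J → limiting reagent.
n(T) = (3/4) × 1.535 = 1.151 mol

1.15 mol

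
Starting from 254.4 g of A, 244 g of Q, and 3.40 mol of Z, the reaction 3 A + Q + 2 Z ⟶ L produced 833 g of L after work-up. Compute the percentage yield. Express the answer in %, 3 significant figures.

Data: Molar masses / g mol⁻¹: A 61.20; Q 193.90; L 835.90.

79.2 %

n(A) = 254.4 / 61.20 = 4.157 mol
n(Q) = 244.0 / 193.90 = 1.258 mol
n(Z) = 3.400 mol
n/ν for A = 4.157/3 = 1.386
n/ν for Q = 1.258/1 = 1.258
n/ν for Z = 3.400/2 = 1.700
Smallest n/ν is Q → limiting reagent.
theoretical n(L) = (1/1) × 1.258 = 1.258 mol → 1052 g
% yield = 833 / 1052 × 100 = 79.18 %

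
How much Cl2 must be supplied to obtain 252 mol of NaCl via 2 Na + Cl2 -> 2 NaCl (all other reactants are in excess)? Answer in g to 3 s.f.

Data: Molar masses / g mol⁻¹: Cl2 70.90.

n(NaCl) = 252.0 mol
n(Cl2) = (1/2) × 252.0 = 126.0 mol
mass = 126.0 × 70.90 = 8933 g

8930 g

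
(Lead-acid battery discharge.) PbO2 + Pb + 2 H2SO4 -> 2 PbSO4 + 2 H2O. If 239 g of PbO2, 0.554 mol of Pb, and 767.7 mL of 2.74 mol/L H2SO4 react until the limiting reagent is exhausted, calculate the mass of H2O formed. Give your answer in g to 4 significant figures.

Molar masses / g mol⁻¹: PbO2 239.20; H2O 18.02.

19.97 g

n(PbO2) = 239.0 / 239.20 = 0.9992 mol
n(Pb) = 0.5540 mol
n(H2SO4) = 2.74 × 767.7/1000 = 2.103 mol
n/ν for PbO2 = 0.9992/1 = 0.9992
n/ν for Pb = 0.5540/1 = 0.5540
n/ν for H2SO4 = 2.103/2 = 1.052
Smallest n/ν is Pb → limiting reagent.
n(H2O) = (2/1) × 0.5540 = 1.108 mol
mass = 1.108 × 18.02 = 19.97 g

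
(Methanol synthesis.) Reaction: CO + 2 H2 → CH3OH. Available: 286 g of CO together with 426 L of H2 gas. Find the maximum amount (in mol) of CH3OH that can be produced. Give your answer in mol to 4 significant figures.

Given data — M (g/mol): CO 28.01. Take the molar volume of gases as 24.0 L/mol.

8.875 mol

n(CO) = 286.0 / 28.01 = 10.21 mol
n(H2) = 426.0 / 24.0 = 17.75 mol
n/ν for CO = 10.21/1 = 10.21
n/ν for H2 = 17.75/2 = 8.875
Smallest n/ν is H2 → limiting reagent.
n(CH3OH) = (1/2) × 17.75 = 8.875 mol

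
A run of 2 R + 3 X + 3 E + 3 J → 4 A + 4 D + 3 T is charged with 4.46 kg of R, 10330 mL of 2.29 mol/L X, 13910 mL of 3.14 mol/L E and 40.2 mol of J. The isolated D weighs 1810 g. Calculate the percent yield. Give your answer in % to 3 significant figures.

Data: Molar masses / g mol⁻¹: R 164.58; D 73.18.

78.4 %

n(R) = 4.460×1000 / 164.58 = 27.10 mol
n(X) = 2.29 × 10330/1000 = 23.66 mol
n(E) = 3.14 × 13910/1000 = 43.68 mol
n(J) = 40.20 mol
n/ν for R = 27.10/2 = 13.55
n/ν for X = 23.66/3 = 7.887
n/ν for E = 43.68/3 = 14.56
n/ν for J = 40.20/3 = 13.40
Smallest n/ν is X → limiting reagent.
theoretical n(D) = (4/3) × 23.66 = 31.55 mol → 2309 g
% yield = 1810 / 2309 × 100 = 78.39 %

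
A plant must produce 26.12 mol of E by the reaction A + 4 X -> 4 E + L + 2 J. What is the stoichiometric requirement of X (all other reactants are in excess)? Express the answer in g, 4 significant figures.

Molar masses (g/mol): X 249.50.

n(E) = 26.12 mol
n(X) = (4/4) × 26.12 = 26.12 mol
mass = 26.12 × 249.50 = 6517 g

6517 g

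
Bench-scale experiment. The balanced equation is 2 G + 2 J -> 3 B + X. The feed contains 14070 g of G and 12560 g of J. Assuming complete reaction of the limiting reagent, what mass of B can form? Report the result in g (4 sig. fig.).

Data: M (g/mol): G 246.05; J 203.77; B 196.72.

16870 g

n(G) = 14070 / 246.05 = 57.18 mol
n(J) = 12560 / 203.77 = 61.64 mol
n/ν for G = 57.18/2 = 28.59
n/ν for J = 61.64/2 = 30.82
Smallest n/ν is G → limiting reagent.
n(B) = (3/2) × 57.18 = 85.77 mol
mass = 85.77 × 196.72 = 16870 g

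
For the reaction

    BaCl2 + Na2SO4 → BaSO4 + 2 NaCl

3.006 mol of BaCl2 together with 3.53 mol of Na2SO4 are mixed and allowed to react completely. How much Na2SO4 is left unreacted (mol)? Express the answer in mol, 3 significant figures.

n(BaCl2) = 3.006 mol
n(Na2SO4) = 3.530 mol
n/ν → BaCl2: 3.006, Na2SO4: 3.530; BaCl2 is limiting.
Na2SO4 consumed = (1/1) × 3.006 = 3.006 mol
Na2SO4 remaining = 3.530 − 3.006 = 0.5240 mol

0.524 mol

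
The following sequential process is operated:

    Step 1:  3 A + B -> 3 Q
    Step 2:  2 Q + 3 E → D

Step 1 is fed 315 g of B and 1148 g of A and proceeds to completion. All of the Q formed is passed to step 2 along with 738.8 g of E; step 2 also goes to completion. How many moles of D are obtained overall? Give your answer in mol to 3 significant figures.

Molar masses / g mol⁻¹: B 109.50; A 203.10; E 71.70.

2.83 mol

Step 1:
n(B) = 315.0 / 109.50 = 2.877 mol
n(A) = 1148 / 203.10 = 5.652 mol
n/ν for B = 2.877/1 = 2.877
n/ν for A = 5.652/3 = 1.884
Smallest n/ν is A → limiting reagent.
n(Q) produced = (3/3) × 5.652 = 5.652 mol
Step 2:
n(Q) available = 5.652 mol
n(E) = 738.8 / 71.70 = 10.30 mol
n/ν for Q = 5.652/2 = 2.826
n/ν for E = 10.30/3 = 3.433
Smallest n/ν is Q → limiting reagent.
n(D) = (1/2) × 5.652 = 2.826 mol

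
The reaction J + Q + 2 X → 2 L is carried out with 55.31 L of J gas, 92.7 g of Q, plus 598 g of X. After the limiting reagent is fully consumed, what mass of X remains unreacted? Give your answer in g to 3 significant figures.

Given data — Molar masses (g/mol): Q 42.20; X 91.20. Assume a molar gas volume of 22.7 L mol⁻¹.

n(J) = 55.31 / 22.7 = 2.437 mol
n(Q) = 92.70 / 42.20 = 2.197 mol
n(X) = 598.0 / 91.20 = 6.557 mol
n/ν for J = 2.437/1 = 2.437
n/ν for Q = 2.197/1 = 2.197
n/ν for X = 6.557/2 = 3.279
Smallest n/ν is Q → limiting reagent.
X consumed = (2/1) × 2.197 = 4.394 mol
X remaining = 6.557 − 4.394 = 2.163 mol
mass = 2.163 × 91.20 = 197.3 g

197 g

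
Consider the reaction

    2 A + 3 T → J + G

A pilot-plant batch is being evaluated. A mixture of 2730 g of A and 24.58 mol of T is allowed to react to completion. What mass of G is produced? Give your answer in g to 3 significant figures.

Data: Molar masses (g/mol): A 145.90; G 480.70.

n(A) = 2730 / 145.90 = 18.71 mol
n(T) = 24.58 mol
n/ν for A = 18.71/2 = 9.355
n/ν for T = 24.58/3 = 8.193
Smallest n/ν is T → limiting reagent.
n(G) = (1/3) × 24.58 = 8.193 mol
mass = 8.193 × 480.70 = 3938 g

3940 g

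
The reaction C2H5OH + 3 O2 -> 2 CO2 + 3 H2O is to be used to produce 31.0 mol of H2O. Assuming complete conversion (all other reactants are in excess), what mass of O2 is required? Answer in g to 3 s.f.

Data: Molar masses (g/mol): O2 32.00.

n(H2O) = 31.00 mol
n(O2) = (3/3) × 31.00 = 31.00 mol
mass = 31.00 × 32.00 = 992.0 g

992 g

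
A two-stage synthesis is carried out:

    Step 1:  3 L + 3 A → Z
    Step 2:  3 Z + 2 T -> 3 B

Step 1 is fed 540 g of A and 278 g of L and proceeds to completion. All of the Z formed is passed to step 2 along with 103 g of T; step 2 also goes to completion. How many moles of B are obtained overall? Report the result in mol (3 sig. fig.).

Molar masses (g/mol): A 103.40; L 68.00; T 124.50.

1.24 mol

Step 1:
n(A) = 540.0 / 103.40 = 5.222 mol
n(L) = 278.0 / 68.00 = 4.088 mol
n/ν for A = 5.222/3 = 1.741
n/ν for L = 4.088/3 = 1.363
Smallest n/ν is L → limiting reagent.
n(Z) produced = (1/3) × 4.088 = 1.363 mol
Step 2:
n(Z) available = 1.363 mol
n(T) = 103.0 / 124.50 = 0.8273 mol
n/ν for Z = 1.363/3 = 0.4543
n/ν for T = 0.8273/2 = 0.4137
Smallest n/ν is T → limiting reagent.
n(B) = (3/2) × 0.8273 = 1.241 mol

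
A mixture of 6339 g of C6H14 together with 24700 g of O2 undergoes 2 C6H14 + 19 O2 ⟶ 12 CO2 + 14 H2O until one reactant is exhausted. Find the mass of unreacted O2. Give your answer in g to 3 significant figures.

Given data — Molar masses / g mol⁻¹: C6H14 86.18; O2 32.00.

n(C6H14) = 6339 / 86.18 = 73.56 mol
n(O2) = 24700 / 32.00 = 771.9 mol
n/ν → C6H14: 36.78, O2: 40.63; C6H14 is limiting.
O2 consumed = (19/2) × 73.56 = 698.8 mol
O2 remaining = 771.9 − 698.8 = 73.10 mol
mass = 73.10 × 32.00 = 2339 g

2340 g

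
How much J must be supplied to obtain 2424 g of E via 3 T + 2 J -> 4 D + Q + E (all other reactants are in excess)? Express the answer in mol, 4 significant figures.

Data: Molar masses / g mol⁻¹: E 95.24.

50.90 mol

n(E) = 2424 / 95.24 = 25.45 mol
n(J) = (2/1) × 25.45 = 50.90 mol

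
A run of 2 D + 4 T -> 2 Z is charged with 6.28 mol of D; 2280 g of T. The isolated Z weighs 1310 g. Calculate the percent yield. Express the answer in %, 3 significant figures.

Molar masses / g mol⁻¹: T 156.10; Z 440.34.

47.4 %

n(D) = 6.280 mol
n(T) = 2280 / 156.10 = 14.61 mol
n/ν for D = 6.280/2 = 3.140
n/ν for T = 14.61/4 = 3.653
Smallest n/ν is D → limiting reagent.
theoretical n(Z) = (2/2) × 6.280 = 6.280 mol → 2765 g
% yield = 1310 / 2765 × 100 = 47.38 %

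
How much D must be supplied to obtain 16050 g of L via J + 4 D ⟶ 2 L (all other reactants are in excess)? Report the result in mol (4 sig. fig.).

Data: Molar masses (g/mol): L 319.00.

n(L) = 16050 / 319.00 = 50.31 mol
n(D) = (4/2) × 50.31 = 100.6 mol

100.6 mol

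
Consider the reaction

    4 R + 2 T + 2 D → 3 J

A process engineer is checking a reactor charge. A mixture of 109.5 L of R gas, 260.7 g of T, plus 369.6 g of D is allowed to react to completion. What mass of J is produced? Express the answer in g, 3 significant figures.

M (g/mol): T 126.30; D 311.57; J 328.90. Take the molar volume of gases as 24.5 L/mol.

585 g

n(R) = 109.5 / 24.5 = 4.469 mol
n(T) = 260.7 / 126.30 = 2.064 mol
n(D) = 369.6 / 311.57 = 1.186 mol
n/ν → R: 1.117, T: 1.032, D: 0.5930; D is limiting.
n(J) = (3/2) × 1.186 = 1.779 mol
mass = 1.779 × 328.90 = 585.1 g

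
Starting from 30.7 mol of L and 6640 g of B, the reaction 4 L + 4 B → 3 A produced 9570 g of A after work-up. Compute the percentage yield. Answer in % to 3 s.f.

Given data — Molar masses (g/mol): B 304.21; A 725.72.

n(L) = 30.70 mol
n(B) = 6640 / 304.21 = 21.83 mol
n/ν for L = 30.70/4 = 7.675
n/ν for B = 21.83/4 = 5.458
Smallest n/ν is B → limiting reagent.
theoretical n(A) = (3/4) × 21.83 = 16.37 mol → 11880 g
% yield = 9570 / 11880 × 100 = 80.56 %

80.6 %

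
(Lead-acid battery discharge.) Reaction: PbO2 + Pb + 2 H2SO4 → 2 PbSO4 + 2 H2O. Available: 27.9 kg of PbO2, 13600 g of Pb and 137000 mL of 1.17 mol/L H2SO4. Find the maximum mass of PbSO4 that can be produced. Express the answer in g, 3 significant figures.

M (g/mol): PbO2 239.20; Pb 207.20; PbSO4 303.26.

n(PbO2) = 27.90×1000 / 239.20 = 116.6 mol
n(Pb) = 13600 / 207.20 = 65.64 mol
n(H2SO4) = 1.17 × 137000/1000 = 160.3 mol
n/ν → PbO2: 116.6, Pb: 65.64, H2SO4: 80.15; Pb is limiting.
n(PbSO4) = (2/1) × 65.64 = 131.3 mol
mass = 131.3 × 303.26 = 39820 g

39800 g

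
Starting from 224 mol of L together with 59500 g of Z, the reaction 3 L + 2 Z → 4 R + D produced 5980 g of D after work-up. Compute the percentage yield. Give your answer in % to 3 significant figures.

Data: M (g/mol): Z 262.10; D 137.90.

n(L) = 224.0 mol
n(Z) = 59500 / 262.10 = 227.0 mol
n/ν for L = 224.0/3 = 74.67
n/ν for Z = 227.0/2 = 113.5
Smallest n/ν is L → limiting reagent.
theoretical n(D) = (1/3) × 224.0 = 74.67 mol → 10300 g
% yield = 5980 / 10300 × 100 = 58.06 %

58.1 %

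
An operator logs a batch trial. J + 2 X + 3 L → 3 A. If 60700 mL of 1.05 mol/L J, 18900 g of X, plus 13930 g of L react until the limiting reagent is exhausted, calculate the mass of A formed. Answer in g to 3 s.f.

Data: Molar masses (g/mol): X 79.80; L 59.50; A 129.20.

24700 g

n(J) = 1.05 × 60700/1000 = 63.74 mol
n(X) = 18900 / 79.80 = 236.8 mol
n(L) = 13930 / 59.50 = 234.1 mol
n/ν → J: 63.74, X: 118.4, L: 78.03; J is limiting.
n(A) = (3/1) × 63.74 = 191.2 mol
mass = 191.2 × 129.20 = 24700 g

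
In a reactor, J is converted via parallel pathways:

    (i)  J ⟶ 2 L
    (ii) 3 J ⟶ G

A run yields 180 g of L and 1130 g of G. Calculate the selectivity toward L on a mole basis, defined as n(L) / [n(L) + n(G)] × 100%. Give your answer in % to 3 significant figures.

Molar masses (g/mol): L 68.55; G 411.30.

48.9 %

n(L) = 180 / 68.55 = 2.626 mol
n(G) = 1130 / 411.30 = 2.747 mol
selectivity = 2.626/(2.626+2.747) × 100 = 48.87 %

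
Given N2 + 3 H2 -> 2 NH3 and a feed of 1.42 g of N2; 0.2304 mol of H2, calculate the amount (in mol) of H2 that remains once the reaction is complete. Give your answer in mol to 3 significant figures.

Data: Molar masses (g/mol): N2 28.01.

n(N2) = 1.420 / 28.01 = 0.05070 mol
n(H2) = 0.2304 mol
n/ν for N2 = 0.05070/1 = 0.05070
n/ν for H2 = 0.2304/3 = 0.07680
Smallest n/ν is N2 → limiting reagent.
H2 consumed = (3/1) × 0.05070 = 0.1521 mol
H2 remaining = 0.2304 − 0.1521 = 0.07830 mol

0.0783 mol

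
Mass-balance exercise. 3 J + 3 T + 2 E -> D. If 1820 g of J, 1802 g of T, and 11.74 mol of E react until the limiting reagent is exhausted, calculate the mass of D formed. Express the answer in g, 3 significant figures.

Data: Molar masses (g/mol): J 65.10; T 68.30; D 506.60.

2970 g

n(J) = 1820 / 65.10 = 27.96 mol
n(T) = 1802 / 68.30 = 26.38 mol
n(E) = 11.74 mol
n/ν for J = 27.96/3 = 9.320
n/ν for T = 26.38/3 = 8.793
n/ν for E = 11.74/2 = 5.870
Smallest n/ν is E → limiting reagent.
n(D) = (1/2) × 11.74 = 5.870 mol
mass = 5.870 × 506.60 = 2974 g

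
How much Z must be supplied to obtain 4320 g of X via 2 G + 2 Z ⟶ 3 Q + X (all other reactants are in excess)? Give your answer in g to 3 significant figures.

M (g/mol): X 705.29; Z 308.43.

3780 g

n(X) = 4320 / 705.29 = 6.125 mol
n(Z) = (2/1) × 6.125 = 12.25 mol
mass = 12.25 × 308.43 = 3778 g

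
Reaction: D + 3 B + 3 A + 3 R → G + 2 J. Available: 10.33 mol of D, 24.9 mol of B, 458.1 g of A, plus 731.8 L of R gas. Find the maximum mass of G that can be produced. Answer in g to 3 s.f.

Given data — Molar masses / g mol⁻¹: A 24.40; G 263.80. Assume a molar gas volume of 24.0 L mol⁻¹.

1650 g

n(D) = 10.33 mol
n(B) = 24.90 mol
n(A) = 458.1 / 24.40 = 18.77 mol
n(R) = 731.8 / 24.0 = 30.49 mol
n/ν → D: 10.33, B: 8.300, A: 6.257, R: 10.16; A is limiting.
n(G) = (1/3) × 18.77 = 6.257 mol
mass = 6.257 × 263.80 = 1651 g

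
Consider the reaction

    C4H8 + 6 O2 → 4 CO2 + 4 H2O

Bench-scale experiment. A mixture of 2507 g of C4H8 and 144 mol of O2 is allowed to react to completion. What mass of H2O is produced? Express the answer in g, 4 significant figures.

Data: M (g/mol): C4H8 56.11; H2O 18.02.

1730 g

n(C4H8) = 2507 / 56.11 = 44.68 mol
n(O2) = 144.0 mol
n/ν → C4H8: 44.68, O2: 24.00; O2 is limiting.
n(H2O) = (4/6) × 144.0 = 96.00 mol
mass = 96.00 × 18.02 = 1730 g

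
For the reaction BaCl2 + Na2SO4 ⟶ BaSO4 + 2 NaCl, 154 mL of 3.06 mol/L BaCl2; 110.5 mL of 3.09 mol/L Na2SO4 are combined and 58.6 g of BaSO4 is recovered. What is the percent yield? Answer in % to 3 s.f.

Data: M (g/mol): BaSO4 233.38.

n(BaCl2) = 3.06 × 154.0/1000 = 0.4712 mol
n(Na2SO4) = 3.09 × 110.5/1000 = 0.3414 mol
n/ν → BaCl2: 0.4712, Na2SO4: 0.3414; Na2SO4 is limiting.
theoretical n(BaSO4) = (1/1) × 0.3414 = 0.3414 mol → 79.68 g
% yield = 58.6 / 79.68 × 100 = 73.54 %

73.5 %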